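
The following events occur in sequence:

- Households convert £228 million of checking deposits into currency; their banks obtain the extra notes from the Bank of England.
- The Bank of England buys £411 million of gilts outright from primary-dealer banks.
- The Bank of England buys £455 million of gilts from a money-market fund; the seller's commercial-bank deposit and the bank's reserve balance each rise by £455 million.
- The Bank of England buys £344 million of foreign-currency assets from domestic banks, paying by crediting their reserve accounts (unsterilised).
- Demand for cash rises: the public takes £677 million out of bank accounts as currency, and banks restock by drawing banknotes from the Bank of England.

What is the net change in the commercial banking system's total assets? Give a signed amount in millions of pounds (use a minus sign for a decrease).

Bank of England balance sheet:
  Assets:      Securities +£866M, Foreign assets +£344M
  Liabilities: Bank reserves +£305M, Currency in circulation +£905M
Commercial banking system:
  Assets:      Reserves at CB +£305M, Securities −£411M, Foreign assets −£344M
  Liabilities: Checkable deposits −£450M
Change in total bank assets = -£450 million.

-£450 million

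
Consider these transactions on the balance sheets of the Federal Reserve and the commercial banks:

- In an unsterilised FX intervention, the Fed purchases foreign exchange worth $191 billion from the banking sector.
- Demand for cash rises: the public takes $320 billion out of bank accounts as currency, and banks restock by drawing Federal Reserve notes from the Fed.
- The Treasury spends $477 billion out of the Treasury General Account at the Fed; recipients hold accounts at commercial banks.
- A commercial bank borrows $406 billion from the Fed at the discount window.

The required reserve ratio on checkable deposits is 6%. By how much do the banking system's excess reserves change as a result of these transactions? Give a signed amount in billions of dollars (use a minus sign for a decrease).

+$744.58 billion

FX purchase $191 billion: reserves +$191B, deposits 0.
Currency withdrawal $320 billion: reserves −$320B, deposits −$320B.
Government spending $477 billion: reserves +$477B, deposits +$477B.
Discount-window loan $406 billion: reserves +$406B, deposits 0.
Totals: Δreserves = +$754B, Δdeposits = +$157B.
Δrequired reserves = 6% × +$157B = +$9.42B.
Δexcess reserves = Δreserves − Δrequired = +$754B − (+$9.42B) = +$744.58 billion.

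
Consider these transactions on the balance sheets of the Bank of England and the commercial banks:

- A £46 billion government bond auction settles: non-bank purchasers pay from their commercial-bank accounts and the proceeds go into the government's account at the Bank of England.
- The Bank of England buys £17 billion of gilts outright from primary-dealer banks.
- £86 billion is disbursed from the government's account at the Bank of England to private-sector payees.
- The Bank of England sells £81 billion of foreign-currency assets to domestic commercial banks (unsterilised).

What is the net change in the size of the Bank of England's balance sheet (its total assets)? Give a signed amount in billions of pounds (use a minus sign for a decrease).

Government account inflow £46 billion: only the composition of liabilities changes → 0.
OMO purchase (from banks) £17 billion: a Bank of England asset is acquired → +£17B.
Government spending £86 billion: only the composition of liabilities changes → 0.
FX sale £81 billion: a Bank of England asset is shed → −£81B.
Net: 0 + 17 + 0 − 81 = -£64 billion.

-£64 billion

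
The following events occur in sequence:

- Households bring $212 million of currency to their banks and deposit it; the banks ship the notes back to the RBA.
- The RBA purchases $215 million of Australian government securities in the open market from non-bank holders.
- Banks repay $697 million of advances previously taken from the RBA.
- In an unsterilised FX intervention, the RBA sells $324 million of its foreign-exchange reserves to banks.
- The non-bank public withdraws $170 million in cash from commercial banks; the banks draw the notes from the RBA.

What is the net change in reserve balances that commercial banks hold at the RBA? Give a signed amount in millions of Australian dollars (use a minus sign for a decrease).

-$764 million

RBA balance sheet:
  Assets:      Securities +$215M, Loans to banks −$697M, Foreign assets −$324M
  Liabilities: Bank reserves −$764M, Currency in circulation −$42M
Commercial banking system:
  Assets:      Reserves at CB −$764M, Foreign assets +$324M
  Liabilities: Checkable deposits +$257M, Borrowings from CB −$697M
So the change in reserve balances that commercial banks hold at the RBA is -$764 million.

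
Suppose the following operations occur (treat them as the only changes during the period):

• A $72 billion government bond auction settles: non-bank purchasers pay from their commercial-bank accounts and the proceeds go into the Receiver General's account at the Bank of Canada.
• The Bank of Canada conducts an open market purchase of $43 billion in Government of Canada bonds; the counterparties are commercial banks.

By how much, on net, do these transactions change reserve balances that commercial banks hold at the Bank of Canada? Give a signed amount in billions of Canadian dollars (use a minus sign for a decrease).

-$29 billion

Government account inflow $72 billion: funds move from bank reserves into the government account → −$72B.
OMO purchase (from banks) $43 billion: the Bank of Canada pays by crediting reserve accounts → +$43B.
Net: −72 + 43 = -$29 billion.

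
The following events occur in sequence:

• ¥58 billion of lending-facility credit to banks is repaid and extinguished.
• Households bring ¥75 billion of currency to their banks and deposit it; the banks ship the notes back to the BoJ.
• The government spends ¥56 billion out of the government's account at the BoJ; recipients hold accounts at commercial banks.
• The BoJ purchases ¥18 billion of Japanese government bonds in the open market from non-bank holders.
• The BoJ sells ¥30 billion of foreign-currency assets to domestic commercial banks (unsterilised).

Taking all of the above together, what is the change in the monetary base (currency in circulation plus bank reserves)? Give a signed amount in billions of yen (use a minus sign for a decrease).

-¥14 billion

BoJ balance sheet:
  Assets:      Securities +¥18B, Loans to banks −¥58B, Foreign assets −¥30B
  Liabilities: Bank reserves +¥61B, Currency in circulation −¥75B, Government deposits −¥56B
Commercial banking system:
  Assets:      Reserves at CB +¥61B, Foreign assets +¥30B
  Liabilities: Checkable deposits +¥149B, Borrowings from CB −¥58B
Monetary base = currency + reserves: −¥75B + (+¥61B) = -¥14 billion.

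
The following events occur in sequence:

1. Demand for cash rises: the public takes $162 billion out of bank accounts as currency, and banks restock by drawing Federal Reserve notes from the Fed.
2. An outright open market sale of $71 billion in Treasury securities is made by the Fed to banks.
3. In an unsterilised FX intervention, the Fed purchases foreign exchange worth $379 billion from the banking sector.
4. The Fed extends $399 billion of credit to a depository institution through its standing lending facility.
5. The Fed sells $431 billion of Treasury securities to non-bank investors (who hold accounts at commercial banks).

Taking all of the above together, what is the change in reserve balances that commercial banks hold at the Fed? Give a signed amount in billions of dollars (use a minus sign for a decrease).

+$114 billion

Currency withdrawal $162 billion: banks swap reserves for currency → −$162B.
OMO sale (to banks) $71 billion: the buying banks pay out of their reserve balances → −$71B.
FX purchase $379 billion: the Fed pays by crediting reserve accounts → +$379B.
Discount-window loan $399 billion: the loan is credited to the bank's reserve account → +$399B.
Asset sale (to non-banks) $431 billion: the non-bank buyers' banks settle from reserves → −$431B.
Net: −162 − 71 + 379 + 399 − 431 = +$114 billion.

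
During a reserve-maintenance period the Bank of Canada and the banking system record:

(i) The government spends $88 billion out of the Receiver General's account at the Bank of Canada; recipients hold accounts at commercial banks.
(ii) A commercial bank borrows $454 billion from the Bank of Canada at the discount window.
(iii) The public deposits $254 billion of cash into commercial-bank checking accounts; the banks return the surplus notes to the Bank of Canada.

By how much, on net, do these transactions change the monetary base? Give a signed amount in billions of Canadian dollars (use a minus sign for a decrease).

Government spending $88 billion: a non-base liability converts back to reserves → +$88B.
Discount-window loan $454 billion: Bank of Canada balance sheet expands → +$454B.
Currency deposit $254 billion: just a shift between currency and reserves — both are base money → 0.
Net: 88 + 454 + 0 = +$542 billion.

+$542 billion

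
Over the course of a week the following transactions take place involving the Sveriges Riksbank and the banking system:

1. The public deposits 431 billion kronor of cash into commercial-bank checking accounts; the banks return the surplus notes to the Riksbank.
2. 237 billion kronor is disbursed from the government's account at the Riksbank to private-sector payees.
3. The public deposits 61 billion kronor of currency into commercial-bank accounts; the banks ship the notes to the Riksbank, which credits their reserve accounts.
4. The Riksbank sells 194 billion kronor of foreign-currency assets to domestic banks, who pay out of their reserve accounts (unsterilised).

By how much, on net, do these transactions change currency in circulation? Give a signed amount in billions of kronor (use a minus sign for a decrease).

Currency deposit 431 billion kronor: notes return to the central bank → −431B.
Government spending 237 billion kronor: no currency enters or leaves circulation → 0.
Currency deposit 61 billion kronor: notes return to the central bank → −61B.
FX sale 194 billion kronor: no currency enters or leaves circulation → 0.
Net: −431 + 0 − 61 + 0 = -492 billion.

-492 billion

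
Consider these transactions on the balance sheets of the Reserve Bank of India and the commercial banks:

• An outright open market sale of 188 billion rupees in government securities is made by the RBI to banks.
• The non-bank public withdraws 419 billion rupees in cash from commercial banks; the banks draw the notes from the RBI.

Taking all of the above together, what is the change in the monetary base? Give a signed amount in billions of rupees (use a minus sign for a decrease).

RBI balance sheet:
  Assets:      Securities −188B
  Liabilities: Bank reserves −607B, Currency in circulation +419B
Monetary base = currency + reserves: +419B + (−607B) = -188 billion.

-188 billion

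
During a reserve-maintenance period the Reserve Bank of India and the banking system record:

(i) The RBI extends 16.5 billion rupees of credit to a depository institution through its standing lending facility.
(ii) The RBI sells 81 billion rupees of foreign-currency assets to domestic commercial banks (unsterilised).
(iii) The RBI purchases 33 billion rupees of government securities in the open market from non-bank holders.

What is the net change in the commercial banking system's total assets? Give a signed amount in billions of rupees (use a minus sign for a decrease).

Discount-window loan 16.5 billion rupees: bank balance sheets expand → +16.5B.
FX sale 81 billion rupees: just an asset swap on bank balance sheets → 0.
Asset purchase (from non-banks) 33 billion rupees: bank balance sheets expand → +33B.
Net: 16.5 + 0 + 33 = +49.5 billion.

+49.5 billion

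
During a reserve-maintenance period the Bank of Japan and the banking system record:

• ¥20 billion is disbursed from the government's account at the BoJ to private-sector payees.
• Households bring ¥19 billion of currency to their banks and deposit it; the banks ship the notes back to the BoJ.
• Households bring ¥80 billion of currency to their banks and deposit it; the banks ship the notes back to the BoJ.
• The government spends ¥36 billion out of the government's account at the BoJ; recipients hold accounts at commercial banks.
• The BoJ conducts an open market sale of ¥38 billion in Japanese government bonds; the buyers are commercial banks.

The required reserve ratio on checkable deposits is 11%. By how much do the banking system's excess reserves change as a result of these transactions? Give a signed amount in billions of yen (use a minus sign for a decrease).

Government spending ¥20 billion: reserves +¥20B, deposits +¥20B.
Currency deposit ¥19 billion: reserves +¥19B, deposits +¥19B.
Currency deposit ¥80 billion: reserves +¥80B, deposits +¥80B.
Government spending ¥36 billion: reserves +¥36B, deposits +¥36B.
OMO sale (to banks) ¥38 billion: reserves −¥38B, deposits 0.
Totals: Δreserves = +¥117B, Δdeposits = +¥155B.
Δrequired reserves = 11% × +¥155B = +¥17.05B.
Δexcess reserves = Δreserves − Δrequired = +¥117B − (+¥17.05B) = +¥99.95 billion.

+¥99.95 billion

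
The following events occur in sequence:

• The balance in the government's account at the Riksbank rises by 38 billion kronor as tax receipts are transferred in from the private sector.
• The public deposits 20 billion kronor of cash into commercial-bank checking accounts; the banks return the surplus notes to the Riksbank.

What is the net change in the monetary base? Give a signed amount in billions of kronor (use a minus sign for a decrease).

-38 billion

Government account inflow 38 billion kronor: reserves shift to a non-base liability → −38B.
Currency deposit 20 billion kronor: just a shift between currency and reserves — both are base money → 0.
Net: −38 + 0 = -38 billion.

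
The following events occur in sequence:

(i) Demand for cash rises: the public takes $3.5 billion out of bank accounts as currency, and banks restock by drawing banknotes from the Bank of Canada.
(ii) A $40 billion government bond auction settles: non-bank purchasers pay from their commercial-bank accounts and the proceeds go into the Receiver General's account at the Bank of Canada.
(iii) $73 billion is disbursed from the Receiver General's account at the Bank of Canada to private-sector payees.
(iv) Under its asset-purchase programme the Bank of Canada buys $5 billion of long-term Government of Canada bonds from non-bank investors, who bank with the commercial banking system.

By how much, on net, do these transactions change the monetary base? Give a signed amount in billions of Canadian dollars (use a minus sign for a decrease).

+$38 billion

Bank of Canada balance sheet:
  Assets:      Securities +$5B
  Liabilities: Bank reserves +$34.5B, Currency in circulation +$3.5B, Government deposits −$33B
Commercial banking system:
  Assets:      Reserves at CB +$34.5B
  Liabilities: Checkable deposits +$34.5B
Monetary base = currency + reserves: +$3.5B + (+$34.5B) = +$38 billion.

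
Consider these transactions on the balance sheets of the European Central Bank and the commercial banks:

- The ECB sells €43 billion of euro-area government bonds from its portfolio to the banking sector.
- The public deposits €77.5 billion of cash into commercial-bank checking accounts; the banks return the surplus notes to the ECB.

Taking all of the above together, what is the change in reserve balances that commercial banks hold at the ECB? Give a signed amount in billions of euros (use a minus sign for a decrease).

+€34.5 billion

OMO sale (to banks) €43 billion: the buying banks pay out of their reserve balances → −€43B.
Currency deposit €77.5 billion: returned notes are swapped for reserve credit → +€77.5B.
Net: −43 + 77.5 = +€34.5 billion.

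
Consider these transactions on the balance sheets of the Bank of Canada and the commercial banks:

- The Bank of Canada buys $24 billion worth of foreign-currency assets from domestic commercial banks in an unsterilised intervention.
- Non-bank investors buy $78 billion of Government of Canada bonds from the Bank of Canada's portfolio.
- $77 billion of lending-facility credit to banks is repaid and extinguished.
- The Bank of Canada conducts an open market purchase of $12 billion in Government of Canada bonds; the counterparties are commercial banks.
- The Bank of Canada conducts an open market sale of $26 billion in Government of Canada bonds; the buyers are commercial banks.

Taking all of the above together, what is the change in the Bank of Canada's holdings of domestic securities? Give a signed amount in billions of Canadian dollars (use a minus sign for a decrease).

-$92 billion

FX purchase $24 billion: the Bank of Canada's securities portfolio is untouched → 0.
Asset sale (to non-banks) $78 billion: securities removed from the Bank of Canada's portfolio → −$78B.
Discount-window repayment $77 billion: the Bank of Canada's securities portfolio is untouched → 0.
OMO purchase (from banks) $12 billion: securities added to the Bank of Canada's portfolio → +$12B.
OMO sale (to banks) $26 billion: securities removed from the Bank of Canada's portfolio → −$26B.
Net: 0 − 78 + 0 + 12 − 26 = -$92 billion.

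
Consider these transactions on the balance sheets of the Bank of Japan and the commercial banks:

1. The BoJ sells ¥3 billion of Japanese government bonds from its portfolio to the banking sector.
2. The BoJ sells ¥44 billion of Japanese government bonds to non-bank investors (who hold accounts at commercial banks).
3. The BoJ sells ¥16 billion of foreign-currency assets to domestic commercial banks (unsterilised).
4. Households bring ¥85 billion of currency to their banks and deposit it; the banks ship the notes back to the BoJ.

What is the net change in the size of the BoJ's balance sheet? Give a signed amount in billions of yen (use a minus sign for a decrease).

BoJ balance sheet:
  Assets:      Securities −¥47B, Foreign assets −¥16B
  Liabilities: Bank reserves +¥22B, Currency in circulation −¥85B
Commercial banking system:
  Assets:      Reserves at CB +¥22B, Securities +¥3B, Foreign assets +¥16B
  Liabilities: Checkable deposits +¥41B
Change in total BoJ assets = -¥63 billion.

-¥63 billion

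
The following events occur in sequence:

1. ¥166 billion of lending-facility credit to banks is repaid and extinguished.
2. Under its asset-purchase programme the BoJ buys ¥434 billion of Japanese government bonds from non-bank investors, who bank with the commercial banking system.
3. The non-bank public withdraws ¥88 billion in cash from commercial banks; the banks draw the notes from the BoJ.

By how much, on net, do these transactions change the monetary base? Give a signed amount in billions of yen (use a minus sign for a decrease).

+¥268 billion

Discount-window repayment ¥166 billion: BoJ balance sheet contracts → −¥166B.
Asset purchase (from non-banks) ¥434 billion: BoJ balance sheet expands → +¥434B.
Currency withdrawal ¥88 billion: just a shift between currency and reserves — both are base money → 0.
Net: −166 + 434 + 0 = +¥268 billion.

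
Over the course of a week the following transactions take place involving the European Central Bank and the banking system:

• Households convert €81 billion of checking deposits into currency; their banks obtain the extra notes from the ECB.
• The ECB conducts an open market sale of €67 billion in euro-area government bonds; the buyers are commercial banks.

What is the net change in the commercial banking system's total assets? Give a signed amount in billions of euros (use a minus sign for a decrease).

ECB balance sheet:
  Assets:      Securities −€67B
  Liabilities: Bank reserves −€148B, Currency in circulation +€81B
Commercial banking system:
  Assets:      Reserves at CB −€148B, Securities +€67B
  Liabilities: Checkable deposits −€81B
Change in total bank assets = -€81 billion.

-€81 billion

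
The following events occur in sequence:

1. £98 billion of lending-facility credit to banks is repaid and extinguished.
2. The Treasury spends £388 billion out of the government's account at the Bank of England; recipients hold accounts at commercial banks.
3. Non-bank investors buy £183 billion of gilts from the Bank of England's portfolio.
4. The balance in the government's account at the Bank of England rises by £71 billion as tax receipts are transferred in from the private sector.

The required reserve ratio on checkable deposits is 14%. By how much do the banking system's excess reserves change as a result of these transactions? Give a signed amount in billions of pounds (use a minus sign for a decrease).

+£17.24 billion

Discount-window repayment £98 billion: reserves −£98B, deposits 0.
Government spending £388 billion: reserves +£388B, deposits +£388B.
Asset sale (to non-banks) £183 billion: reserves −£183B, deposits −£183B.
Government account inflow £71 billion: reserves −£71B, deposits −£71B.
Totals: Δreserves = +£36B, Δdeposits = +£134B.
Δrequired reserves = 14% × +£134B = +£18.76B.
Δexcess reserves = Δreserves − Δrequired = +£36B − (+£18.76B) = +£17.24 billion.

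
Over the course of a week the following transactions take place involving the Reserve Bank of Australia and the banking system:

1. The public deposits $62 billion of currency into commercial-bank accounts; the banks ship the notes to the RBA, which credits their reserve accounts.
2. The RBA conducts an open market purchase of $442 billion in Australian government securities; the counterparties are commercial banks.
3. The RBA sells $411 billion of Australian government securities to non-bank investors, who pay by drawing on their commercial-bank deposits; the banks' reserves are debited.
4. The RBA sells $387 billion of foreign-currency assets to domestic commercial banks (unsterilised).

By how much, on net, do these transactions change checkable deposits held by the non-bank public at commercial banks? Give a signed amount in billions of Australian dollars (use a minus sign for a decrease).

RBA balance sheet:
  Assets:      Securities +$31B, Foreign assets −$387B
  Liabilities: Bank reserves −$294B, Currency in circulation −$62B
Commercial banking system:
  Assets:      Reserves at CB −$294B, Securities −$442B, Foreign assets +$387B
  Liabilities: Checkable deposits −$349B
So the change in checkable deposits held by the non-bank public at commercial banks is -$349 billion.

-$349 billion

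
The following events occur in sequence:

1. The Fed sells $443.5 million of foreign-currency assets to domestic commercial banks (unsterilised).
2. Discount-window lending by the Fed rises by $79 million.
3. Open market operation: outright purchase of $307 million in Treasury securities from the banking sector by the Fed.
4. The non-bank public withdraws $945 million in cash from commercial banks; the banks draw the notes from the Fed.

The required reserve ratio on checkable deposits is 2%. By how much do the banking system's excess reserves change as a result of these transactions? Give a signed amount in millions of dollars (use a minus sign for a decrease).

-$983.6 million

FX sale $443.5 million: reserves −$443.5M, deposits 0.
Discount-window loan $79 million: reserves +$79M, deposits 0.
OMO purchase (from banks) $307 million: reserves +$307M, deposits 0.
Currency withdrawal $945 million: reserves −$945M, deposits −$945M.
Totals: Δreserves = −$1002.5M, Δdeposits = −$945M.
Δrequired reserves = 2% × −$945M = −$18.9M.
Δexcess reserves = Δreserves − Δrequired = −$1002.5M − (−$18.9M) = -$983.6 million.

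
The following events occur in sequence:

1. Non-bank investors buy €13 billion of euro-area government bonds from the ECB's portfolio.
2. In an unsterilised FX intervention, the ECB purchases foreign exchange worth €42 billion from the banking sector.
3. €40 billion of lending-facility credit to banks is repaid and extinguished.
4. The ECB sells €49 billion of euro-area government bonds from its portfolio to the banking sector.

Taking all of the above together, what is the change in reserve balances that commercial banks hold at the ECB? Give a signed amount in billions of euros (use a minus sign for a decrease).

ECB balance sheet:
  Assets:      Securities −€62B, Loans to banks −€40B, Foreign assets +€42B
  Liabilities: Bank reserves −€60B
Commercial banking system:
  Assets:      Reserves at CB −€60B, Securities +€49B, Foreign assets −€42B
  Liabilities: Checkable deposits −€13B, Borrowings from CB −€40B
So the change in reserve balances that commercial banks hold at the ECB is -€60 billion.

-€60 billion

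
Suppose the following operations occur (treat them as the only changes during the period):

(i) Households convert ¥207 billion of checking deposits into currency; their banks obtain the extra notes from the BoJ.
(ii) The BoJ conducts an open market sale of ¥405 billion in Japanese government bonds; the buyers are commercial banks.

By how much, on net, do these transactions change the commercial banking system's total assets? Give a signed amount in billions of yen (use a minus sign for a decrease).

Currency withdrawal ¥207 billion: bank balance sheets shrink → −¥207B.
OMO sale (to banks) ¥405 billion: just an asset swap on bank balance sheets → 0.
Net: −207 + 0 = -¥207 billion.

-¥207 billion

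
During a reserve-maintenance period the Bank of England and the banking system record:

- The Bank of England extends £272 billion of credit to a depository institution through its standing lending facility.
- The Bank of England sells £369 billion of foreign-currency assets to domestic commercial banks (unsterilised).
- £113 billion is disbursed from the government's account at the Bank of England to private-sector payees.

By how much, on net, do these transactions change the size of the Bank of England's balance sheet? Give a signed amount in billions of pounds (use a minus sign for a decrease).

-£97 billion

Discount-window loan £272 billion: a Bank of England asset is acquired → +£272B.
FX sale £369 billion: a Bank of England asset is shed → −£369B.
Government spending £113 billion: only the composition of liabilities changes → 0.
Net: 272 − 369 + 0 = -£97 billion.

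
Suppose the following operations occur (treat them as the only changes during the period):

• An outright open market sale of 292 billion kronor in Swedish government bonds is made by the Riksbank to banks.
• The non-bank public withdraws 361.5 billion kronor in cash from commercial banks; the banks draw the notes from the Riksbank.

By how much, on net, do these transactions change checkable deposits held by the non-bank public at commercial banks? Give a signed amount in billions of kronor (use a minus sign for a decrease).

OMO sale (to banks) 292 billion kronor: the counterparty is a bank, so public deposits are unchanged → 0.
Currency withdrawal 361.5 billion kronor: non-bank counterparties' bank balances fall → −361.5B.
Net: 0 − 361.5 = -361.5 billion.

-361.5 billion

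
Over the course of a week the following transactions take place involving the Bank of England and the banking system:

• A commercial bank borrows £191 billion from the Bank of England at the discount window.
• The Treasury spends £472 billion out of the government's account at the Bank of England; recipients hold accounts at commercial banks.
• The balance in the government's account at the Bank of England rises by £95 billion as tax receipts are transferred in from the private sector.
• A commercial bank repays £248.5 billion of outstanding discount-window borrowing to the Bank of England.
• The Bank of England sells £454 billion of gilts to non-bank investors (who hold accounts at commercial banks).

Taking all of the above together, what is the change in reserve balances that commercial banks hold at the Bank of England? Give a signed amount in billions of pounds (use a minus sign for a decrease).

Bank of England balance sheet:
  Assets:      Securities −£454B, Loans to banks −£57.5B
  Liabilities: Bank reserves −£134.5B, Government deposits −£377B
So the change in reserve balances that commercial banks hold at the Bank of England is -£134.5 billion.

-£134.5 billion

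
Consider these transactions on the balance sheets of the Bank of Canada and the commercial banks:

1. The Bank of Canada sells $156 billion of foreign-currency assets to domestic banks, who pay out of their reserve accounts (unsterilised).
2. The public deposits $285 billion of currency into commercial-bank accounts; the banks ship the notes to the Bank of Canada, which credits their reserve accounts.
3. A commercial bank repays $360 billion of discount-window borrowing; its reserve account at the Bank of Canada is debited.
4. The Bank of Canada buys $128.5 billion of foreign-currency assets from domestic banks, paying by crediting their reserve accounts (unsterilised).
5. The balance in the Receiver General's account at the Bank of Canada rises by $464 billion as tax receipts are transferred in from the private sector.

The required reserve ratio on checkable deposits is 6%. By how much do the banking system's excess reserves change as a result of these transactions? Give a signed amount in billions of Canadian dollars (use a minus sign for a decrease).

-$555.76 billion

FX sale $156 billion: reserves −$156B, deposits 0.
Currency deposit $285 billion: reserves +$285B, deposits +$285B.
Discount-window repayment $360 billion: reserves −$360B, deposits 0.
FX purchase $128.5 billion: reserves +$128.5B, deposits 0.
Government account inflow $464 billion: reserves −$464B, deposits −$464B.
Totals: Δreserves = −$566.5B, Δdeposits = −$179B.
Δrequired reserves = 6% × −$179B = −$10.74B.
Δexcess reserves = Δreserves − Δrequired = −$566.5B − (−$10.74B) = -$555.76 billion.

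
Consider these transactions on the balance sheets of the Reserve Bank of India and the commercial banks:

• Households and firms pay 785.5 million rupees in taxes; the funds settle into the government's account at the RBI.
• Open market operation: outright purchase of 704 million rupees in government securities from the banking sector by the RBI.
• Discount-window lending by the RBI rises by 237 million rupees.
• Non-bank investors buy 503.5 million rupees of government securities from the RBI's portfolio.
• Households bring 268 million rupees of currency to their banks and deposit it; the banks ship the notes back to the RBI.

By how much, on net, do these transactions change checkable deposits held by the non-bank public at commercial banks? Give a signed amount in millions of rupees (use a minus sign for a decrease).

RBI balance sheet:
  Assets:      Securities +200.5M, Loans to banks +237M
  Liabilities: Bank reserves −80M, Currency in circulation −268M, Government deposits +785.5M
Commercial banking system:
  Assets:      Reserves at CB −80M, Securities −704M
  Liabilities: Checkable deposits −1021M, Borrowings from CB +237M
So the change in checkable deposits held by the non-bank public at commercial banks is -1021 million.

-1021 million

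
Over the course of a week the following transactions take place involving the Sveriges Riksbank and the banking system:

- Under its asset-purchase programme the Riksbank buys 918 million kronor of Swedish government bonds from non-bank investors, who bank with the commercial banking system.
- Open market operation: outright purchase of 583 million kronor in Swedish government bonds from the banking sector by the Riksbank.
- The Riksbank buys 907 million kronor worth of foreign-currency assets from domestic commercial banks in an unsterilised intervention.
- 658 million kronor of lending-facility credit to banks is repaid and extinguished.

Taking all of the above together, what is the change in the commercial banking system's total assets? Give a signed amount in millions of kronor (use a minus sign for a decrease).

+260 million

Asset purchase (from non-banks) 918 million kronor: bank balance sheets expand → +918M.
OMO purchase (from banks) 583 million kronor: just an asset swap on bank balance sheets → 0.
FX purchase 907 million kronor: just an asset swap on bank balance sheets → 0.
Discount-window repayment 658 million kronor: bank balance sheets shrink → −658M.
Net: 918 + 0 + 0 − 658 = +260 million.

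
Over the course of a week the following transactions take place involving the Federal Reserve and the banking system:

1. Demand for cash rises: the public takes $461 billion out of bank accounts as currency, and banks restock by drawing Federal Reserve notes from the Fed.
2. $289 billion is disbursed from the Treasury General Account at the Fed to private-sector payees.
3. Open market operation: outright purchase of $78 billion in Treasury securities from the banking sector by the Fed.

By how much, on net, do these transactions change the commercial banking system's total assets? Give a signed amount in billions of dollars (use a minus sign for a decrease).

Fed balance sheet:
  Assets:      Securities +$78B
  Liabilities: Bank reserves −$94B, Currency in circulation +$461B, Government deposits −$289B
Commercial banking system:
  Assets:      Reserves at CB −$94B, Securities −$78B
  Liabilities: Checkable deposits −$172B
Change in total bank assets = -$172 billion.

-$172 billion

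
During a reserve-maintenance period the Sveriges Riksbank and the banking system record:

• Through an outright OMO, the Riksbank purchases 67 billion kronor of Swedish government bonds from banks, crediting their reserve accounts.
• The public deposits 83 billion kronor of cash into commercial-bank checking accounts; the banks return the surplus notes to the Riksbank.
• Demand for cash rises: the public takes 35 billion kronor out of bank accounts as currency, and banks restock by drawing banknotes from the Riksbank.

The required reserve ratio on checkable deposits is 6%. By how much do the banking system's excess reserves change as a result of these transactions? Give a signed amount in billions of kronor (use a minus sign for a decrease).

+112.12 billion

OMO purchase (from banks) 67 billion kronor: reserves +67B, deposits 0.
Currency deposit 83 billion kronor: reserves +83B, deposits +83B.
Currency withdrawal 35 billion kronor: reserves −35B, deposits −35B.
Totals: Δreserves = +115B, Δdeposits = +48B.
Δrequired reserves = 6% × +48B = +2.88B.
Δexcess reserves = Δreserves − Δrequired = +115B − (+2.88B) = +112.12 billion.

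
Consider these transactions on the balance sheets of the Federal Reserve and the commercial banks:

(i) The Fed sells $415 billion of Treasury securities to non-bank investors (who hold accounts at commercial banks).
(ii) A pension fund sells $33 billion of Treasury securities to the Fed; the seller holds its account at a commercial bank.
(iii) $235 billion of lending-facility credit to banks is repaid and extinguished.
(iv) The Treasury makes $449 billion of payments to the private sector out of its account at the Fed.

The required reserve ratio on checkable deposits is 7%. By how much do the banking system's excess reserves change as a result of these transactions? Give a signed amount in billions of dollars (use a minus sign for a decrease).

-$172.69 billion

Asset sale (to non-banks) $415 billion: reserves −$415B, deposits −$415B.
Asset purchase (from non-banks) $33 billion: reserves +$33B, deposits +$33B.
Discount-window repayment $235 billion: reserves −$235B, deposits 0.
Government spending $449 billion: reserves +$449B, deposits +$449B.
Totals: Δreserves = −$168B, Δdeposits = +$67B.
Δrequired reserves = 7% × +$67B = +$4.69B.
Δexcess reserves = Δreserves − Δrequired = −$168B − (+$4.69B) = -$172.69 billion.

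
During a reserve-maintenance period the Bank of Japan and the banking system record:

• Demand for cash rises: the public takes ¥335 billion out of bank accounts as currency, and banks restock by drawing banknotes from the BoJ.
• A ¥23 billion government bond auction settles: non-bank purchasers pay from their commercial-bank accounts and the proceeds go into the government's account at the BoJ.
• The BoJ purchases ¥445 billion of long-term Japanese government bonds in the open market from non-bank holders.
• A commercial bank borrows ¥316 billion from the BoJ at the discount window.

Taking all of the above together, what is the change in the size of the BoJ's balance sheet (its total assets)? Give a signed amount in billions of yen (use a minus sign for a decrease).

BoJ balance sheet:
  Assets:      Securities +¥445B, Loans to banks +¥316B
  Liabilities: Bank reserves +¥403B, Currency in circulation +¥335B, Government deposits +¥23B
Commercial banking system:
  Assets:      Reserves at CB +¥403B
  Liabilities: Checkable deposits +¥87B, Borrowings from CB +¥316B
Change in total BoJ assets = +¥761 billion.

+¥761 billion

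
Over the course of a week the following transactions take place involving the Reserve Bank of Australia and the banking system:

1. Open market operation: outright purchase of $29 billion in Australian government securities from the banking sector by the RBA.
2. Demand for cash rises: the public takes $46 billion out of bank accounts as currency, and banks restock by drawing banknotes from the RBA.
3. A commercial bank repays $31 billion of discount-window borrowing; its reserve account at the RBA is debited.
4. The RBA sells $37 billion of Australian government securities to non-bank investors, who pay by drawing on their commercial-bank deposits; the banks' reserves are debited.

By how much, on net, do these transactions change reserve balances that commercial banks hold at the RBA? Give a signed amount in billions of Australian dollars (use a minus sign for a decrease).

-$85 billion

RBA balance sheet:
  Assets:      Securities −$8B, Loans to banks −$31B
  Liabilities: Bank reserves −$85B, Currency in circulation +$46B
Commercial banking system:
  Assets:      Reserves at CB −$85B, Securities −$29B
  Liabilities: Checkable deposits −$83B, Borrowings from CB −$31B
So the change in reserve balances that commercial banks hold at the RBA is -$85 billion.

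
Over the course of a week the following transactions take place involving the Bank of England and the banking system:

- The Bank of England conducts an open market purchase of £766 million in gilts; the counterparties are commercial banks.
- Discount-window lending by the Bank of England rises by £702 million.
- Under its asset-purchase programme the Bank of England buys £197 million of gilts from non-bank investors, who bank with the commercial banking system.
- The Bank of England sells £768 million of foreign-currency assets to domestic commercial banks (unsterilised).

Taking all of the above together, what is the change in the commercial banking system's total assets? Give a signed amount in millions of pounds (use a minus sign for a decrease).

+£899 million

Bank of England balance sheet:
  Assets:      Securities +£963M, Loans to banks +£702M, Foreign assets −£768M
  Liabilities: Bank reserves +£897M
Commercial banking system:
  Assets:      Reserves at CB +£897M, Securities −£766M, Foreign assets +£768M
  Liabilities: Checkable deposits +£197M, Borrowings from CB +£702M
Change in total bank assets = +£899 million.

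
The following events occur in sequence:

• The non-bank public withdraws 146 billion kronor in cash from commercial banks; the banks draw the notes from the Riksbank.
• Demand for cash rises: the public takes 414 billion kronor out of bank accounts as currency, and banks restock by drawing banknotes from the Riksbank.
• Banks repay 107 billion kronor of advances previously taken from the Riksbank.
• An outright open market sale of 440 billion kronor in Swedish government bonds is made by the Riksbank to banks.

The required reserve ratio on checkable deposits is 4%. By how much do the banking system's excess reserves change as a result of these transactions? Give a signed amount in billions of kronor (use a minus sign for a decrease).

Currency withdrawal 146 billion kronor: reserves −146B, deposits −146B.
Currency withdrawal 414 billion kronor: reserves −414B, deposits −414B.
Discount-window repayment 107 billion kronor: reserves −107B, deposits 0.
OMO sale (to banks) 440 billion kronor: reserves −440B, deposits 0.
Totals: Δreserves = −1107B, Δdeposits = −560B.
Δrequired reserves = 4% × −560B = −22.4B.
Δexcess reserves = Δreserves − Δrequired = −1107B − (−22.4B) = -1084.6 billion.

-1084.6 billion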